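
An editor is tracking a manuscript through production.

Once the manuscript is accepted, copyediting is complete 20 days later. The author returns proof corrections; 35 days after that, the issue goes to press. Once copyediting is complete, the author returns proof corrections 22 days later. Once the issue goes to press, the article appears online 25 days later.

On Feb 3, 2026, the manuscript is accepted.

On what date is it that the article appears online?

The manuscript is accepted: Feb 3, 2026.
Copyediting is complete: Feb 3, 2026 + 20 days = Feb 23, 2026.
The author returns proof corrections: Feb 23, 2026 + 22 days = Mar 17, 2026.
The issue goes to press: Mar 17, 2026 + 35 days = Apr 21, 2026.
The article appears online: Apr 21, 2026 + 25 days = May 16, 2026.

May 16, 2026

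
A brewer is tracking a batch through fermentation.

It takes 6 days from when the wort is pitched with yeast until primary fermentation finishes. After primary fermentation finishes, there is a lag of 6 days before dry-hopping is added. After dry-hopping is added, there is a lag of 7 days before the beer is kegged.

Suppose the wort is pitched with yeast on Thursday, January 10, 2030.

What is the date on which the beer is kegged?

The wort is pitched with yeast: Jan 10, 2030.
Primary fermentation finishes: Jan 10, 2030 + 6 days = Jan 16, 2030.
Dry-hopping is added: Jan 16, 2030 + 6 days = Jan 22, 2030.
The beer is kegged: Jan 22, 2030 + 7 days = Jan 29, 2030.

Tuesday, January 29, 2030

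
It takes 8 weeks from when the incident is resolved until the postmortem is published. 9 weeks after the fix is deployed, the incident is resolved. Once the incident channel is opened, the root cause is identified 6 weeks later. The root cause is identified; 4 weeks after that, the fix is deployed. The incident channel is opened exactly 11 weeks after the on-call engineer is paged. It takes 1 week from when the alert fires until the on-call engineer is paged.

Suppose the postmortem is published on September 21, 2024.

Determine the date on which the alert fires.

December 23, 2023

The postmortem is published: Sep 21, 2024.
The incident is resolved: Sep 21, 2024 − 8 weeks = Jul 27, 2024.
The fix is deployed: Jul 27, 2024 − 9 weeks = May 25, 2024.
The root cause is identified: May 25, 2024 − 4 weeks = Apr 27, 2024.
The incident channel is opened: Apr 27, 2024 − 6 weeks = Mar 16, 2024.
The on-call engineer is paged: Mar 16, 2024 − 11 weeks = Dec 30, 2023.
The alert fires: Dec 30, 2023 − 1 week = Dec 23, 2023.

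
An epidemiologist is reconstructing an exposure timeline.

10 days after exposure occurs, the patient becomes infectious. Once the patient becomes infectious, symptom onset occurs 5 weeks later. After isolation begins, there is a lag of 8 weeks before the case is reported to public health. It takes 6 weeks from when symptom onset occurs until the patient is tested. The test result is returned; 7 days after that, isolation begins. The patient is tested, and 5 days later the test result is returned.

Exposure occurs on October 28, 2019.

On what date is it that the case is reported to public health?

March 31, 2020

Exposure occurs: Oct 28, 2019.
The patient becomes infectious: Oct 28, 2019 + 10 days = Nov 7, 2019.
Symptom onset occurs: Nov 7, 2019 + 5 weeks = Dec 12, 2019.
The patient is tested: Dec 12, 2019 + 6 weeks = Jan 23, 2020.
The test result is returned: Jan 23, 2020 + 5 days = Jan 28, 2020.
Isolation begins: Jan 28, 2020 + 7 days = Feb 4, 2020.
The case is reported to public health: Feb 4, 2020 + 8 weeks = Mar 31, 2020.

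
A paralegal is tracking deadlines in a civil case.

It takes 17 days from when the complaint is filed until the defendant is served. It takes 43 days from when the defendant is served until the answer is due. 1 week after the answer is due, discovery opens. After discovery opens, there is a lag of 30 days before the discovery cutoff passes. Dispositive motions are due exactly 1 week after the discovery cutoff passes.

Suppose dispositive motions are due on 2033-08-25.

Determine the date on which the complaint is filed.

Dispositive motions are due: Aug 25, 2033.
The discovery cutoff passes: Aug 25, 2033 − 1 week = Aug 18, 2033.
Discovery opens: Aug 18, 2033 − 30 days = Jul 19, 2033.
The answer is due: Jul 19, 2033 − 1 week = Jul 12, 2033.
The defendant is served: Jul 12, 2033 − 43 days = May 30, 2033.
The complaint is filed: May 30, 2033 − 17 days = May 13, 2033.

2033-05-13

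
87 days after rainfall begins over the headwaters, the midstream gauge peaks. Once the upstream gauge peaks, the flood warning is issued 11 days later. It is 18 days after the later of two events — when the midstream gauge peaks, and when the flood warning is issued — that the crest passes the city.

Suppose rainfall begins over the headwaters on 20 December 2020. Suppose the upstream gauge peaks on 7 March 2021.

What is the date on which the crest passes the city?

5 April 2021

Rainfall begins over the headwaters: Dec 20, 2020.
The midstream gauge peaks: Dec 20, 2020 + 87 days = Mar 17, 2021.
The upstream gauge peaks: Mar 7, 2021.
The flood warning is issued: Mar 7, 2021 + 11 days = Mar 18, 2021.
Both prerequisites met — the midstream gauge peaks (Mar 17, 2021), the flood warning is issued (Mar 18, 2021); the later is Mar 18, 2021.
The crest passes the city: Mar 18, 2021 + 18 days = Apr 5, 2021.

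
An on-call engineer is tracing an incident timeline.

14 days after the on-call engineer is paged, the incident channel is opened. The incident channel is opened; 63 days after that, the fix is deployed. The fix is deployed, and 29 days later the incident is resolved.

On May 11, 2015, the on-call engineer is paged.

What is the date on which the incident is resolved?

August 25, 2015

The on-call engineer is paged: May 11, 2015.
The incident channel is opened: May 11, 2015 + 14 days = May 25, 2015.
The fix is deployed: May 25, 2015 + 63 days = Jul 27, 2015.
The incident is resolved: Jul 27, 2015 + 29 days = Aug 25, 2015.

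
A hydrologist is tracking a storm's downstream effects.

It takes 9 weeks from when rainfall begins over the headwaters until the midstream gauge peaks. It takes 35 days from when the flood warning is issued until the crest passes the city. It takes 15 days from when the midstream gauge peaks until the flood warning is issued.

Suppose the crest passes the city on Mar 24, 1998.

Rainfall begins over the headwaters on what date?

Dec 1, 1997

The crest passes the city: Mar 24, 1998.
The flood warning is issued: Mar 24, 1998 − 35 days = Feb 17, 1998.
The midstream gauge peaks: Feb 17, 1998 − 15 days = Feb 2, 1998.
Rainfall begins over the headwaters: Feb 2, 1998 − 9 weeks = Dec 1, 1997.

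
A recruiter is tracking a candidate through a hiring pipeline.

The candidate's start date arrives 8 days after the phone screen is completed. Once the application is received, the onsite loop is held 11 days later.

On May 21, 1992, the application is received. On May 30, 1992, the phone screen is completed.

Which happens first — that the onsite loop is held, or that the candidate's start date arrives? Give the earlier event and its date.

The onsite loop is held — Jun 1, 1992

The application is received: May 21, 1992.
The onsite loop is held: May 21, 1992 + 11 days = Jun 1, 1992.
The phone screen is completed: May 30, 1992.
The candidate's start date arrives: May 30, 1992 + 8 days = Jun 7, 1992.
Comparing: the onsite loop is held on Jun 1, 1992 vs the candidate's start date arrives on Jun 7, 1992. Earlier: the onsite loop is held.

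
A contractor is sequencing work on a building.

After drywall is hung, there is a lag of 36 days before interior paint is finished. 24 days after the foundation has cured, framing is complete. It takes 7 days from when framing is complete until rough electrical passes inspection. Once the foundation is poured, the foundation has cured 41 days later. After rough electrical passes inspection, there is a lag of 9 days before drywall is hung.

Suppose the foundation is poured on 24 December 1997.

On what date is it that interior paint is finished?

20 April 1998

The foundation is poured: Dec 24, 1997.
The foundation has cured: Dec 24, 1997 + 41 days = Feb 3, 1998.
Framing is complete: Feb 3, 1998 + 24 days = Feb 27, 1998.
Rough electrical passes inspection: Feb 27, 1998 + 7 days = Mar 6, 1998.
Drywall is hung: Mar 6, 1998 + 9 days = Mar 15, 1998.
Interior paint is finished: Mar 15, 1998 + 36 days = Apr 20, 1998.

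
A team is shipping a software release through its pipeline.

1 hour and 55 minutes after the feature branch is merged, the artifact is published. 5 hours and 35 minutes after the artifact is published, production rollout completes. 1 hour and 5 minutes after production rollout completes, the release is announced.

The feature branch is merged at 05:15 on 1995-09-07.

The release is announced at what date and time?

The feature branch is merged: 05:15 Sep 7, 1995.
The artifact is published: 05:15 Sep 7, 1995 + 1h55m = 07:10 Sep 7, 1995.
Production rollout completes: 07:10 Sep 7, 1995 + 5h35m = 12:45 Sep 7, 1995.
The release is announced: 12:45 Sep 7, 1995 + 1h05m = 13:50 Sep 7, 1995.

13:50 on 1995-09-07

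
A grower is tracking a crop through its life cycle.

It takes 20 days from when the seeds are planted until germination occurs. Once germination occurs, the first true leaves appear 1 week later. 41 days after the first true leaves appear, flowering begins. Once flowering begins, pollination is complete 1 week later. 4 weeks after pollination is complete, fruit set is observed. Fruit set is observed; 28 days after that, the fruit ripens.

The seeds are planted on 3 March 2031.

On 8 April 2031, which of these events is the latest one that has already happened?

The seeds are planted: Mar 3, 2031.
Germination occurs: Mar 3, 2031 + 20 days = Mar 23, 2031.
The first true leaves appear: Mar 23, 2031 + 1 week = Mar 30, 2031.
Flowering begins: Mar 30, 2031 + 41 days = May 10, 2031.
Pollination is complete: May 10, 2031 + 1 week = May 17, 2031.
Fruit set is observed: May 17, 2031 + 4 weeks = Jun 14, 2031.
The fruit ripens: Jun 14, 2031 + 28 days = Jul 12, 2031.
Apr 8, 2031 falls between when the first true leaves appear (Mar 30, 2031) and when flowering begins (May 10, 2031).

The first true leaves appear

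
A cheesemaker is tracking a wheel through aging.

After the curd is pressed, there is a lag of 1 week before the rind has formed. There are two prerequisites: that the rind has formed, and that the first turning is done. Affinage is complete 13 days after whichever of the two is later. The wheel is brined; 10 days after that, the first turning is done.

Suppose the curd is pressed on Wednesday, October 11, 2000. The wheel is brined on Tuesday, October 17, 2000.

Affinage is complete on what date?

The curd is pressed: Oct 11, 2000.
The rind has formed: Oct 11, 2000 + 1 week = Oct 18, 2000.
The wheel is brined: Oct 17, 2000.
The first turning is done: Oct 17, 2000 + 10 days = Oct 27, 2000.
Both prerequisites met — the rind has formed (Oct 18, 2000), the first turning is done (Oct 27, 2000); the later is Oct 27, 2000.
Affinage is complete: Oct 27, 2000 + 13 days = Nov 9, 2000.

Thursday, November 9, 2000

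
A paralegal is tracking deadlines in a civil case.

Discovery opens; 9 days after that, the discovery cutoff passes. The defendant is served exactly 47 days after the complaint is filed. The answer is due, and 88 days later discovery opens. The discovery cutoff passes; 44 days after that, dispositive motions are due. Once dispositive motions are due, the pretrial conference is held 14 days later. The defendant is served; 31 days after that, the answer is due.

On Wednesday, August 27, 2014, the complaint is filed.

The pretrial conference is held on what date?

The complaint is filed: Aug 27, 2014.
The defendant is served: Aug 27, 2014 + 47 days = Oct 13, 2014.
The answer is due: Oct 13, 2014 + 31 days = Nov 13, 2014.
Discovery opens: Nov 13, 2014 + 88 days = Feb 9, 2015.
The discovery cutoff passes: Feb 9, 2015 + 9 days = Feb 18, 2015.
Dispositive motions are due: Feb 18, 2015 + 44 days = Apr 3, 2015.
The pretrial conference is held: Apr 3, 2015 + 14 days = Apr 17, 2015.

Friday, April 17, 2015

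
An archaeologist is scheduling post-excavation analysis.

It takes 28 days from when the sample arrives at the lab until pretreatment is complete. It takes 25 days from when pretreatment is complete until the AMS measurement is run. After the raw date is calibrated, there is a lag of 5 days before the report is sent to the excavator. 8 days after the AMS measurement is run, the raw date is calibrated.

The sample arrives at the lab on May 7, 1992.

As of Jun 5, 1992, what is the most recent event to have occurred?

Pretreatment is complete

The sample arrives at the lab: May 7, 1992.
Pretreatment is complete: May 7, 1992 + 28 days = Jun 4, 1992.
The AMS measurement is run: Jun 4, 1992 + 25 days = Jun 29, 1992.
The raw date is calibrated: Jun 29, 1992 + 8 days = Jul 7, 1992.
The report is sent to the excavator: Jul 7, 1992 + 5 days = Jul 12, 1992.
Jun 5, 1992 falls between when pretreatment is complete (Jun 4, 1992) and when the AMS measurement is run (Jun 29, 1992).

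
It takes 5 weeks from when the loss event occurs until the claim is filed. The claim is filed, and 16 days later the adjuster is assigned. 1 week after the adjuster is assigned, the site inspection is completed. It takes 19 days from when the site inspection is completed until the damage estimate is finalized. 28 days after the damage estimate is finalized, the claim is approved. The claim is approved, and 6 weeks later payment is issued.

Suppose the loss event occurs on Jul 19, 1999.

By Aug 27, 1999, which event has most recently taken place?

The claim is filed

The loss event occurs: Jul 19, 1999.
The claim is filed: Jul 19, 1999 + 5 weeks = Aug 23, 1999.
The adjuster is assigned: Aug 23, 1999 + 16 days = Sep 8, 1999.
The site inspection is completed: Sep 8, 1999 + 1 week = Sep 15, 1999.
The damage estimate is finalized: Sep 15, 1999 + 19 days = Oct 4, 1999.
The claim is approved: Oct 4, 1999 + 28 days = Nov 1, 1999.
Payment is issued: Nov 1, 1999 + 6 weeks = Dec 13, 1999.
Aug 27, 1999 falls between when the claim is filed (Aug 23, 1999) and when the adjuster is assigned (Sep 8, 1999).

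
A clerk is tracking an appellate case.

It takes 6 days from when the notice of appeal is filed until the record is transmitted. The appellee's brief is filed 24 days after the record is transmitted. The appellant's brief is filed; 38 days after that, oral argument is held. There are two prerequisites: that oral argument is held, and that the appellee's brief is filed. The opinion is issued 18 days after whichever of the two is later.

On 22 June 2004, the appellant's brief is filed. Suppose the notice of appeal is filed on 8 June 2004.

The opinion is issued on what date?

17 August 2004

The appellant's brief is filed: Jun 22, 2004.
Oral argument is held: Jun 22, 2004 + 38 days = Jul 30, 2004.
The notice of appeal is filed: Jun 8, 2004.
The record is transmitted: Jun 8, 2004 + 6 days = Jun 14, 2004.
The appellee's brief is filed: Jun 14, 2004 + 24 days = Jul 8, 2004.
Both prerequisites met — oral argument is held (Jul 30, 2004), the appellee's brief is filed (Jul 8, 2004); the later is Jul 30, 2004.
The opinion is issued: Jul 30, 2004 + 18 days = Aug 17, 2004.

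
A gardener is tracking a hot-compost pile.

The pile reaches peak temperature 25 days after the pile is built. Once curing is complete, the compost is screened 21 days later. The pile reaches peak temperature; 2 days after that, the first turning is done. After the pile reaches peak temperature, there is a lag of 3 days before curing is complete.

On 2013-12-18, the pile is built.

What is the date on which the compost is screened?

The pile is built: Dec 18, 2013.
The pile reaches peak temperature: Dec 18, 2013 + 25 days = Jan 12, 2014.
Curing is complete: Jan 12, 2014 + 3 days = Jan 15, 2014.
The compost is screened: Jan 15, 2014 + 21 days = Feb 5, 2014.

2014-02-05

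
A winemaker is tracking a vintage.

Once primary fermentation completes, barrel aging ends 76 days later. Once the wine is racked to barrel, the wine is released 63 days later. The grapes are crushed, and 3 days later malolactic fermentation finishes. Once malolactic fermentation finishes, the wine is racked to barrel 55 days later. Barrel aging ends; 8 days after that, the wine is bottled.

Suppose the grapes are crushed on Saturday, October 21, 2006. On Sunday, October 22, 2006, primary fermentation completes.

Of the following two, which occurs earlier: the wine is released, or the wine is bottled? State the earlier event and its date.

The grapes are crushed: Oct 21, 2006.
Malolactic fermentation finishes: Oct 21, 2006 + 3 days = Oct 24, 2006.
The wine is racked to barrel: Oct 24, 2006 + 55 days = Dec 18, 2006.
The wine is released: Dec 18, 2006 + 63 days = Feb 19, 2007.
Primary fermentation completes: Oct 22, 2006.
Barrel aging ends: Oct 22, 2006 + 76 days = Jan 6, 2007.
The wine is bottled: Jan 6, 2007 + 8 days = Jan 14, 2007.
Comparing: the wine is released on Feb 19, 2007 vs the wine is bottled on Jan 14, 2007. Earlier: the wine is bottled.

The wine is bottled — Sunday, January 14, 2007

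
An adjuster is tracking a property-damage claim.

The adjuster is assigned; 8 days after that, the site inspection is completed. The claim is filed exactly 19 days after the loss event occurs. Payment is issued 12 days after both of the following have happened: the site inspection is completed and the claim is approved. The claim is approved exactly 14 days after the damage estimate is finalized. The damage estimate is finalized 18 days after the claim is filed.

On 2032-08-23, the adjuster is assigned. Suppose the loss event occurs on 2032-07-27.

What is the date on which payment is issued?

2032-09-28

The adjuster is assigned: Aug 23, 2032.
The site inspection is completed: Aug 23, 2032 + 8 days = Aug 31, 2032.
The loss event occurs: Jul 27, 2032.
The claim is filed: Jul 27, 2032 + 19 days = Aug 15, 2032.
The damage estimate is finalized: Aug 15, 2032 + 18 days = Sep 2, 2032.
The claim is approved: Sep 2, 2032 + 14 days = Sep 16, 2032.
Both prerequisites met — the site inspection is completed (Aug 31, 2032), the claim is approved (Sep 16, 2032); the later is Sep 16, 2032.
Payment is issued: Sep 16, 2032 + 12 days = Sep 28, 2032.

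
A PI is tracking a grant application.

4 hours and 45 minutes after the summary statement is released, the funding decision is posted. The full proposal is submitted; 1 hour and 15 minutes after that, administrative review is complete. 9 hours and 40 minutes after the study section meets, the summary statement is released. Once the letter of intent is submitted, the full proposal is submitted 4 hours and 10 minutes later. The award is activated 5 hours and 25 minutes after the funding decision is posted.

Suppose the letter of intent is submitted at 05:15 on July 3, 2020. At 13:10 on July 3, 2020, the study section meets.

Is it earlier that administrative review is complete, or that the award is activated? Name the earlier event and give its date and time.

Administrative review is complete — 10:40 on July 3, 2020

The letter of intent is submitted: 05:15 Jul 3, 2020.
The full proposal is submitted: 05:15 Jul 3, 2020 + 4h10m = 09:25 Jul 3, 2020.
Administrative review is complete: 09:25 Jul 3, 2020 + 1h15m = 10:40 Jul 3, 2020.
The study section meets: 13:10 Jul 3, 2020.
The summary statement is released: 13:10 Jul 3, 2020 + 9h40m = 22:50 Jul 3, 2020.
The funding decision is posted: 22:50 Jul 3, 2020 + 4h45m = 03:35 Jul 4, 2020.
The award is activated: 03:35 Jul 4, 2020 + 5h25m = 09:00 Jul 4, 2020.
Comparing: administrative review is complete at 10:40 Jul 3, 2020 vs the award is activated at 09:00 Jul 4, 2020. Earlier: administrative review is complete.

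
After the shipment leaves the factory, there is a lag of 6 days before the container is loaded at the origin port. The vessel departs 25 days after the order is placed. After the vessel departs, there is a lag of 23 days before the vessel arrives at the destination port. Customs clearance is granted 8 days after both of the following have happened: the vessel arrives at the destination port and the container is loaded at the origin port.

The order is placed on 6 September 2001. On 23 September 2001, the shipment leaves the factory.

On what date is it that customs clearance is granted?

1 November 2001

The order is placed: Sep 6, 2001.
The vessel departs: Sep 6, 2001 + 25 days = Oct 1, 2001.
The vessel arrives at the destination port: Oct 1, 2001 + 23 days = Oct 24, 2001.
The shipment leaves the factory: Sep 23, 2001.
The container is loaded at the origin port: Sep 23, 2001 + 6 days = Sep 29, 2001.
Both prerequisites met — the vessel arrives at the destination port (Oct 24, 2001), the container is loaded at the origin port (Sep 29, 2001); the later is Oct 24, 2001.
Customs clearance is granted: Oct 24, 2001 + 8 days = Nov 1, 2001.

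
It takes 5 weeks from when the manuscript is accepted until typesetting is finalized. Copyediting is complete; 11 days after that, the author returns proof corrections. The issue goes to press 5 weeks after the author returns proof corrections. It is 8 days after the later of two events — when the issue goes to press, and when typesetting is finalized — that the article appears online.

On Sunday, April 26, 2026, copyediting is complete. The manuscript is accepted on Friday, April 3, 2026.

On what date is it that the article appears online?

Copyediting is complete: Apr 26, 2026.
The author returns proof corrections: Apr 26, 2026 + 11 days = May 7, 2026.
The issue goes to press: May 7, 2026 + 5 weeks = Jun 11, 2026.
The manuscript is accepted: Apr 3, 2026.
Typesetting is finalized: Apr 3, 2026 + 5 weeks = May 8, 2026.
Both prerequisites met — the issue goes to press (Jun 11, 2026), typesetting is finalized (May 8, 2026); the later is Jun 11, 2026.
The article appears online: Jun 11, 2026 + 8 days = Jun 19, 2026.

Friday, June 19, 2026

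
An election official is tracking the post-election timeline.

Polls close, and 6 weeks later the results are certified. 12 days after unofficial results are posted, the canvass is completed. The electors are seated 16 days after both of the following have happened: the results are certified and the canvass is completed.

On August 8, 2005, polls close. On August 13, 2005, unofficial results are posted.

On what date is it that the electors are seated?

Polls close: Aug 8, 2005.
The results are certified: Aug 8, 2005 + 6 weeks = Sep 19, 2005.
Unofficial results are posted: Aug 13, 2005.
The canvass is completed: Aug 13, 2005 + 12 days = Aug 25, 2005.
Both prerequisites met — the results are certified (Sep 19, 2005), the canvass is completed (Aug 25, 2005); the later is Sep 19, 2005.
The electors are seated: Sep 19, 2005 + 16 days = Oct 5, 2005.

October 5, 2005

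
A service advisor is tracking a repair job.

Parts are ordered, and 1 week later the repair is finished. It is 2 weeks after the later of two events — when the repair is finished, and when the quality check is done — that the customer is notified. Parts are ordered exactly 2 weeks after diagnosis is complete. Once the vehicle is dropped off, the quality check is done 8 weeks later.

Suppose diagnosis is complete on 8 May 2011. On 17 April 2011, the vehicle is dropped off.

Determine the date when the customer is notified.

Diagnosis is complete: May 8, 2011.
Parts are ordered: May 8, 2011 + 2 weeks = May 22, 2011.
The repair is finished: May 22, 2011 + 1 week = May 29, 2011.
The vehicle is dropped off: Apr 17, 2011.
The quality check is done: Apr 17, 2011 + 8 weeks = Jun 12, 2011.
Both prerequisites met — the repair is finished (May 29, 2011), the quality check is done (Jun 12, 2011); the later is Jun 12, 2011.
The customer is notified: Jun 12, 2011 + 2 weeks = Jun 26, 2011.

26 June 2011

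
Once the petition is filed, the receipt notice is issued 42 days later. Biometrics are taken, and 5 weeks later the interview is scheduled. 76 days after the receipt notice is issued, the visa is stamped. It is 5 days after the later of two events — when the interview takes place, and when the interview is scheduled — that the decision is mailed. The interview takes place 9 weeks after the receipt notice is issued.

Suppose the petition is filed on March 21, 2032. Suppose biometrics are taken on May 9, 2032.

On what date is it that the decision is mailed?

July 9, 2032

The petition is filed: Mar 21, 2032.
The receipt notice is issued: Mar 21, 2032 + 42 days = May 2, 2032.
The interview takes place: May 2, 2032 + 9 weeks = Jul 4, 2032.
Biometrics are taken: May 9, 2032.
The interview is scheduled: May 9, 2032 + 5 weeks = Jun 13, 2032.
Both prerequisites met — the interview takes place (Jul 4, 2032), the interview is scheduled (Jun 13, 2032); the later is Jul 4, 2032.
The decision is mailed: Jul 4, 2032 + 5 days = Jul 9, 2032.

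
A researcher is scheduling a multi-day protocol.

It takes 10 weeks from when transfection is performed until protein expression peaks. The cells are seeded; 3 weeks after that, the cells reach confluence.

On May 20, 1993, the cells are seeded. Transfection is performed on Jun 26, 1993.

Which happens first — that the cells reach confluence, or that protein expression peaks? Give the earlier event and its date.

The cells are seeded: May 20, 1993.
The cells reach confluence: May 20, 1993 + 3 weeks = Jun 10, 1993.
Transfection is performed: Jun 26, 1993.
Protein expression peaks: Jun 26, 1993 + 10 weeks = Sep 4, 1993.
Comparing: the cells reach confluence on Jun 10, 1993 vs protein expression peaks on Sep 4, 1993. Earlier: the cells reach confluence.

The cells reach confluence — Jun 10, 1993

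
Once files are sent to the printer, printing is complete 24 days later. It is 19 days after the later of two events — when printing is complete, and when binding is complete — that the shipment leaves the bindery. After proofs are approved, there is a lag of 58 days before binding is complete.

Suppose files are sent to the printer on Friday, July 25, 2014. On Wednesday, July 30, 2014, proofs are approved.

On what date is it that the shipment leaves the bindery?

Files are sent to the printer: Jul 25, 2014.
Printing is complete: Jul 25, 2014 + 24 days = Aug 18, 2014.
Proofs are approved: Jul 30, 2014.
Binding is complete: Jul 30, 2014 + 58 days = Sep 26, 2014.
Both prerequisites met — printing is complete (Aug 18, 2014), binding is complete (Sep 26, 2014); the later is Sep 26, 2014.
The shipment leaves the bindery: Sep 26, 2014 + 19 days = Oct 15, 2014.

Wednesday, October 15, 2014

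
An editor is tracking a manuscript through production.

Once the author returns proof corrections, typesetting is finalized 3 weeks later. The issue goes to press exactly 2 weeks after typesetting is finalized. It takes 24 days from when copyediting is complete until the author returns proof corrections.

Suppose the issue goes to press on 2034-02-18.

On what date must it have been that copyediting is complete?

2033-12-21

The issue goes to press: Feb 18, 2034.
Typesetting is finalized: Feb 18, 2034 − 2 weeks = Feb 4, 2034.
The author returns proof corrections: Feb 4, 2034 − 3 weeks = Jan 14, 2034.
Copyediting is complete: Jan 14, 2034 − 24 days = Dec 21, 2033.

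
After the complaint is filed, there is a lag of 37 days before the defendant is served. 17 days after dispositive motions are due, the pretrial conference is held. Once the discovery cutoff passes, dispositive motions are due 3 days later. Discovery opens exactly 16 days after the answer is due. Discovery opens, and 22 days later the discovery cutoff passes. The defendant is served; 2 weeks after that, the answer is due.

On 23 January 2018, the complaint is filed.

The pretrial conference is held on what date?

The complaint is filed: Jan 23, 2018.
The defendant is served: Jan 23, 2018 + 37 days = Mar 1, 2018.
The answer is due: Mar 1, 2018 + 2 weeks = Mar 15, 2018.
Discovery opens: Mar 15, 2018 + 16 days = Mar 31, 2018.
The discovery cutoff passes: Mar 31, 2018 + 22 days = Apr 22, 2018.
Dispositive motions are due: Apr 22, 2018 + 3 days = Apr 25, 2018.
The pretrial conference is held: Apr 25, 2018 + 17 days = May 12, 2018.

12 May 2018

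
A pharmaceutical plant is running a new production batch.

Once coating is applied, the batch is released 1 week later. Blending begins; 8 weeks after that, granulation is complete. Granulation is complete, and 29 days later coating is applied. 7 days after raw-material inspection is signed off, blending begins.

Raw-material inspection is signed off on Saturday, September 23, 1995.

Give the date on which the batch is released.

Raw-material inspection is signed off: Sep 23, 1995.
Blending begins: Sep 23, 1995 + 7 days = Sep 30, 1995.
Granulation is complete: Sep 30, 1995 + 8 weeks = Nov 25, 1995.
Coating is applied: Nov 25, 1995 + 29 days = Dec 24, 1995.
The batch is released: Dec 24, 1995 + 1 week = Dec 31, 1995.

Sunday, December 31, 1995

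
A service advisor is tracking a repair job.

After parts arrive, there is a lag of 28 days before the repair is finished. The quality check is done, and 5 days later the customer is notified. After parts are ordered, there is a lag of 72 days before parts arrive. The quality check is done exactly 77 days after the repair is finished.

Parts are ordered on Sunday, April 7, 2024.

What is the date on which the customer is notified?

Parts are ordered: Apr 7, 2024.
Parts arrive: Apr 7, 2024 + 72 days = Jun 18, 2024.
The repair is finished: Jun 18, 2024 + 28 days = Jul 16, 2024.
The quality check is done: Jul 16, 2024 + 77 days = Oct 1, 2024.
The customer is notified: Oct 1, 2024 + 5 days = Oct 6, 2024.

Sunday, October 6, 2024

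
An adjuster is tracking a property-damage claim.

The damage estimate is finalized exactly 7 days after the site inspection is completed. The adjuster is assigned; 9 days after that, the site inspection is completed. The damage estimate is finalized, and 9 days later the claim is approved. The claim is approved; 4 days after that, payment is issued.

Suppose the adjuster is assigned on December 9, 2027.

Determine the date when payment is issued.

The adjuster is assigned: Dec 9, 2027.
The site inspection is completed: Dec 9, 2027 + 9 days = Dec 18, 2027.
The damage estimate is finalized: Dec 18, 2027 + 7 days = Dec 25, 2027.
The claim is approved: Dec 25, 2027 + 9 days = Jan 3, 2028.
Payment is issued: Jan 3, 2028 + 4 days = Jan 7, 2028.

January 7, 2028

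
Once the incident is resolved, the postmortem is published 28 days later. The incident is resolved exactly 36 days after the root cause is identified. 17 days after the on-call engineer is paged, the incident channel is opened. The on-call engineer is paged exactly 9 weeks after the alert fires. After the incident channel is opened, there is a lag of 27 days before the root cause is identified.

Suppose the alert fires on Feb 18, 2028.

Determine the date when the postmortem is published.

The alert fires: Feb 18, 2028.
The on-call engineer is paged: Feb 18, 2028 + 9 weeks = Apr 21, 2028.
The incident channel is opened: Apr 21, 2028 + 17 days = May 8, 2028.
The root cause is identified: May 8, 2028 + 27 days = Jun 4, 2028.
The incident is resolved: Jun 4, 2028 + 36 days = Jul 10, 2028.
The postmortem is published: Jul 10, 2028 + 28 days = Aug 7, 2028.

Aug 7, 2028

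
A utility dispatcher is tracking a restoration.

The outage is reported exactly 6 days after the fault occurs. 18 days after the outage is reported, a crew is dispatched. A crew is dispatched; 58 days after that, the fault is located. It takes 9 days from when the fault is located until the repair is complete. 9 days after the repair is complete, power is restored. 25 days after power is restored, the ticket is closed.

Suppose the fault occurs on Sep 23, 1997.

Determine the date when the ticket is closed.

The fault occurs: Sep 23, 1997.
The outage is reported: Sep 23, 1997 + 6 days = Sep 29, 1997.
A crew is dispatched: Sep 29, 1997 + 18 days = Oct 17, 1997.
The fault is located: Oct 17, 1997 + 58 days = Dec 14, 1997.
The repair is complete: Dec 14, 1997 + 9 days = Dec 23, 1997.
Power is restored: Dec 23, 1997 + 9 days = Jan 1, 1998.
The ticket is closed: Jan 1, 1998 + 25 days = Jan 26, 1998.

Jan 26, 1998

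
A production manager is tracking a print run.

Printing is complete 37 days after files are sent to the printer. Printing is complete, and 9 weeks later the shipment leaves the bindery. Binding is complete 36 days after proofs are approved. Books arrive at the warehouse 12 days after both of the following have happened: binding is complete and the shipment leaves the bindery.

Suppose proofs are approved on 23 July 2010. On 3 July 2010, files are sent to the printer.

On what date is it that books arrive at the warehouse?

Proofs are approved: Jul 23, 2010.
Binding is complete: Jul 23, 2010 + 36 days = Aug 28, 2010.
Files are sent to the printer: Jul 3, 2010.
Printing is complete: Jul 3, 2010 + 37 days = Aug 9, 2010.
The shipment leaves the bindery: Aug 9, 2010 + 9 weeks = Oct 11, 2010.
Both prerequisites met — binding is complete (Aug 28, 2010), the shipment leaves the bindery (Oct 11, 2010); the later is Oct 11, 2010.
Books arrive at the warehouse: Oct 11, 2010 + 12 days = Oct 23, 2010.

23 October 2010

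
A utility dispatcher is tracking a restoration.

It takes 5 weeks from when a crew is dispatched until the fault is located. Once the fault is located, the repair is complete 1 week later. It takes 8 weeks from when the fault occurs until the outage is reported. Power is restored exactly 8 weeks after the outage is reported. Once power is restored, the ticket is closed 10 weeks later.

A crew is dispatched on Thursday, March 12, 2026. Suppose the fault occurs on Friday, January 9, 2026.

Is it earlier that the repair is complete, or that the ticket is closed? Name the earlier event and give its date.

The repair is complete — Thursday, April 23, 2026

A crew is dispatched: Mar 12, 2026.
The fault is located: Mar 12, 2026 + 5 weeks = Apr 16, 2026.
The repair is complete: Apr 16, 2026 + 1 week = Apr 23, 2026.
The fault occurs: Jan 9, 2026.
The outage is reported: Jan 9, 2026 + 8 weeks = Mar 6, 2026.
Power is restored: Mar 6, 2026 + 8 weeks = May 1, 2026.
The ticket is closed: May 1, 2026 + 10 weeks = Jul 10, 2026.
Comparing: the repair is complete on Apr 23, 2026 vs the ticket is closed on Jul 10, 2026. Earlier: the repair is complete.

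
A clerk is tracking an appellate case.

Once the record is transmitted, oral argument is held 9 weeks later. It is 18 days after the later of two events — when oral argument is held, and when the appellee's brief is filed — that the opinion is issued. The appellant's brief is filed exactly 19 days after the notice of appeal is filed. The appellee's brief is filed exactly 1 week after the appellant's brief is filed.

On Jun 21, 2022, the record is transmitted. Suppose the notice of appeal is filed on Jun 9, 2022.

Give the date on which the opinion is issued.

The record is transmitted: Jun 21, 2022.
Oral argument is held: Jun 21, 2022 + 9 weeks = Aug 23, 2022.
The notice of appeal is filed: Jun 9, 2022.
The appellant's brief is filed: Jun 9, 2022 + 19 days = Jun 28, 2022.
The appellee's brief is filed: Jun 28, 2022 + 1 week = Jul 5, 2022.
Both prerequisites met — oral argument is held (Aug 23, 2022), the appellee's brief is filed (Jul 5, 2022); the later is Aug 23, 2022.
The opinion is issued: Aug 23, 2022 + 18 days = Sep 10, 2022.

Sep 10, 2022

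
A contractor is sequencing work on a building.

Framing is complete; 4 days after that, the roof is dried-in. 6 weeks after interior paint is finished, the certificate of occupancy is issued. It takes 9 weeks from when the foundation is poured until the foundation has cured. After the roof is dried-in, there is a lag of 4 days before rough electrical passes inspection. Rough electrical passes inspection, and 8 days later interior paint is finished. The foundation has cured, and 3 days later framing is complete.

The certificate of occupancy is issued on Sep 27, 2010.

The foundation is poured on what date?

May 26, 2010

The certificate of occupancy is issued: Sep 27, 2010.
Interior paint is finished: Sep 27, 2010 − 6 weeks = Aug 16, 2010.
Rough electrical passes inspection: Aug 16, 2010 − 8 days = Aug 8, 2010.
The roof is dried-in: Aug 8, 2010 − 4 days = Aug 4, 2010.
Framing is complete: Aug 4, 2010 − 4 days = Jul 31, 2010.
The foundation has cured: Jul 31, 2010 − 3 days = Jul 28, 2010.
The foundation is poured: Jul 28, 2010 − 9 weeks = May 26, 2010.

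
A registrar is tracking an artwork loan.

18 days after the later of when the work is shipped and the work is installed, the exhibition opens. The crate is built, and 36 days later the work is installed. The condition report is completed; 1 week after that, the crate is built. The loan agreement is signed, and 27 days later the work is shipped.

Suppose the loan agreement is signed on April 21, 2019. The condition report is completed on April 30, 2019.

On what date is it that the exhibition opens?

The loan agreement is signed: Apr 21, 2019.
The work is shipped: Apr 21, 2019 + 27 days = May 18, 2019.
The condition report is completed: Apr 30, 2019.
The crate is built: Apr 30, 2019 + 1 week = May 7, 2019.
The work is installed: May 7, 2019 + 36 days = Jun 12, 2019.
Both prerequisites met — the work is shipped (May 18, 2019), the work is installed (Jun 12, 2019); the later is Jun 12, 2019.
The exhibition opens: Jun 12, 2019 + 18 days = Jun 30, 2019.

June 30, 2019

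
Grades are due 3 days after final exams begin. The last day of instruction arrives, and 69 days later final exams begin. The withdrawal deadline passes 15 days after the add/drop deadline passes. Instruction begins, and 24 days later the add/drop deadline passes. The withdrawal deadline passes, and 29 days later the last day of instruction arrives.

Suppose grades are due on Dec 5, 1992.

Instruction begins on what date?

Jul 18, 1992

Grades are due: Dec 5, 1992.
Final exams begin: Dec 5, 1992 − 3 days = Dec 2, 1992.
The last day of instruction arrives: Dec 2, 1992 − 69 days = Sep 24, 1992.
The withdrawal deadline passes: Sep 24, 1992 − 29 days = Aug 26, 1992.
The add/drop deadline passes: Aug 26, 1992 − 15 days = Aug 11, 1992.
Instruction begins: Aug 11, 1992 − 24 days = Jul 18, 1992.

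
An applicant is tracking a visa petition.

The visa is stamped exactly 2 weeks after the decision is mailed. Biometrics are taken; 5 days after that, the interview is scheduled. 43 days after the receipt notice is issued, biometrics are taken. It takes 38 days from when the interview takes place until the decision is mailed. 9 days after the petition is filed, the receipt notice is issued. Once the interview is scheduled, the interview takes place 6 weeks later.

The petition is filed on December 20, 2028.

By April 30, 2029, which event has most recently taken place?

The interview takes place

The petition is filed: Dec 20, 2028.
The receipt notice is issued: Dec 20, 2028 + 9 days = Dec 29, 2028.
Biometrics are taken: Dec 29, 2028 + 43 days = Feb 10, 2029.
The interview is scheduled: Feb 10, 2029 + 5 days = Feb 15, 2029.
The interview takes place: Feb 15, 2029 + 6 weeks = Mar 29, 2029.
The decision is mailed: Mar 29, 2029 + 38 days = May 6, 2029.
The visa is stamped: May 6, 2029 + 2 weeks = May 20, 2029.
Apr 30, 2029 falls between when the interview takes place (Mar 29, 2029) and when the decision is mailed (May 6, 2029).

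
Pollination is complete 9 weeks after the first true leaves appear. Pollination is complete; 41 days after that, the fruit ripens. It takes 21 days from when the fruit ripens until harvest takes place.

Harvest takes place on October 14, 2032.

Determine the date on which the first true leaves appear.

Harvest takes place: Oct 14, 2032.
The fruit ripens: Oct 14, 2032 − 21 days = Sep 23, 2032.
Pollination is complete: Sep 23, 2032 − 41 days = Aug 13, 2032.
The first true leaves appear: Aug 13, 2032 − 9 weeks = Jun 11, 2032.

June 11, 2032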